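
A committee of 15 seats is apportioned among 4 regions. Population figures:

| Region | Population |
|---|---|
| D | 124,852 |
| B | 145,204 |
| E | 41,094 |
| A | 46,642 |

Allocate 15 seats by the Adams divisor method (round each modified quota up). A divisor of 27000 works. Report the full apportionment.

With modified divisor 27000: modified quotas D 4.624, B 5.378, E 1.522, A 1.727.
Rounding up: D 5, B 6, E 2, A 2 (total 15).

D 5; B 6; E 2; A 2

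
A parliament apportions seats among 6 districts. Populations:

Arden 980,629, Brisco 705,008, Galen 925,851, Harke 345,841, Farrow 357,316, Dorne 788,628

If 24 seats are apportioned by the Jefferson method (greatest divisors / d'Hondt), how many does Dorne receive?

Standard divisor 4103273/24 ≈ 170969.708; standard quotas: Arden 5.736, Brisco 4.124, Galen 5.415, Harke 2.023, Farrow 2.090, Dorne 4.613.
Rounding down gives 5, 4, 5, 2, 2, 4 = 22 seats, so the divisor must be adjusted.
With modified divisor 156000: modified quotas Arden 6.286, Brisco 4.519, Galen 5.935, Harke 2.217, Farrow 2.290, Dorne 5.055.
Rounding down: Arden 6, Brisco 4, Galen 5, Harke 2, Farrow 2, Dorne 5 (total 24).
Dorne receives 5.

5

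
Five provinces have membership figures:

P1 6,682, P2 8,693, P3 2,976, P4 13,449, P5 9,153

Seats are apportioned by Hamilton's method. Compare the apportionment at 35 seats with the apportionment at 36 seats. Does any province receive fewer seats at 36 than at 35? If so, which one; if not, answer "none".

At 35 seats: P1 6, P2 7, P3 3, P4 11, P5 8.
At 36 seats: P1 6, P2 8, P3 2, P4 12, P5 8.
P3 drops from 3 to 2.

P3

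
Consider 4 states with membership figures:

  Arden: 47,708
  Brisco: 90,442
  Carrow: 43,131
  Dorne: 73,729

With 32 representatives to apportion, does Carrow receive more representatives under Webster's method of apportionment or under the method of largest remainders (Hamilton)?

Hamilton

Webster: Arden 6, Brisco 12, Carrow 5, Dorne 9.
Hamilton: Arden 6, Brisco 11, Carrow 6, Dorne 9.
Carrow gets 5 under Webster and 6 under Hamilton.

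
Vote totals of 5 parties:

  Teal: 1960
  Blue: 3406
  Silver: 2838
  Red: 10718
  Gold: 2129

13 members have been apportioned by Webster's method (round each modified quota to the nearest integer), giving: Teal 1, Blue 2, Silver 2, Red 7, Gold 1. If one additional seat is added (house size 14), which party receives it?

Red

Priority for the next seat is population ÷ (current seats + 0.5).
Priorities: Teal 1306.667, Blue 1362.400, Silver 1135.200, Red 1429.067, Gold 1419.333.
Highest priority: Red.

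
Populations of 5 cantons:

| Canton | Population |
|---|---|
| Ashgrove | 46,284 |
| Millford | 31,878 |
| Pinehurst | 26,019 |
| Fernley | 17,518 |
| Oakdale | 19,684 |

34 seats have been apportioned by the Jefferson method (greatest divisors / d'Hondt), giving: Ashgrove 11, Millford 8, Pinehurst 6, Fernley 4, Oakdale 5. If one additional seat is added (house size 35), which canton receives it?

Priority for the next seat is population ÷ (current seats + 1).
Priorities: Ashgrove 3857.000, Millford 3542.000, Pinehurst 3717.000, Fernley 3503.600, Oakdale 3280.667.
Highest priority: Ashgrove.

Ashgrove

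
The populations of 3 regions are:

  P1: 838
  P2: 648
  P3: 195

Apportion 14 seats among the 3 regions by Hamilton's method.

P1 7; P2 5; P3 2

The standard divisor is 1681/14 ≈ 120.071.
Standard quotas: P1 6.979, P2 5.397, P3 1.624.
Lower quotas: P1 6, P2 5, P3 1 (sum 12, leaving 2 seats).
Remainders in descending order: P1 0.979, P3 0.624, P2 0.397.
Largest remainders: P1, P3 receive the extra seats.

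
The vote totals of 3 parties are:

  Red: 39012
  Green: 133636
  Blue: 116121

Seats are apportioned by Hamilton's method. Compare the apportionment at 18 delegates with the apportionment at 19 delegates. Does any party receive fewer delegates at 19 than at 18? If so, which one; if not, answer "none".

Red

At 18 seats: Red 3, Green 8, Blue 7.
At 19 seats: Red 2, Green 9, Blue 8.
Red drops from 3 to 2.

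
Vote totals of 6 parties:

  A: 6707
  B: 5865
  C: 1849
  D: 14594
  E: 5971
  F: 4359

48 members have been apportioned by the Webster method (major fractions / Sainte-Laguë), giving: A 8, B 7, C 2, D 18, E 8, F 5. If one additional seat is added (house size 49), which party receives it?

Priority for the next seat is population ÷ (current seats + 0.5).
Priorities: A 789.059, B 782.000, C 739.600, D 788.865, E 702.471, F 792.545.
Highest priority: F.

F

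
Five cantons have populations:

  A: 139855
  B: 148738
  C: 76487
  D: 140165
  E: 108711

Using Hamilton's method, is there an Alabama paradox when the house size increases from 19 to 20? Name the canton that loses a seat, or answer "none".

C

At 19 seats: A 4, B 5, C 3, D 4, E 3.
At 20 seats: A 5, B 5, C 2, D 5, E 3.
C drops from 3 to 2.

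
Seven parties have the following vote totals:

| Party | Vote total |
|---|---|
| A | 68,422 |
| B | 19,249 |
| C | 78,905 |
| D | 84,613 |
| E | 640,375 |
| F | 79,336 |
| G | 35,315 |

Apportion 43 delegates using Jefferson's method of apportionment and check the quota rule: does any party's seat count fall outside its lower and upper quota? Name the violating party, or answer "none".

E

Standard quotas: A 2.924, B 0.823, C 3.372, D 3.616, E 27.366, F 3.390, G 1.509.
Jefferson allocation: A 3, B 0, C 3, D 3, E 30, F 3, G 1.
E has quota 27.366 (lower 27, upper 28) but receives 30 — outside the quota interval.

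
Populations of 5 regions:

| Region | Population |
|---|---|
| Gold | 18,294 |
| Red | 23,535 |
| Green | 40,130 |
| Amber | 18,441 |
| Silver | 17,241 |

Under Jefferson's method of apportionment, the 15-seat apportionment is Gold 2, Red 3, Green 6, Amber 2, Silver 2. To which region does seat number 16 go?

Amber

Priority for the next seat is population ÷ (current seats + 1).
Priorities: Gold 6098.000, Red 5883.750, Green 5732.857, Amber 6147.000, Silver 5747.000.
Highest priority: Amber.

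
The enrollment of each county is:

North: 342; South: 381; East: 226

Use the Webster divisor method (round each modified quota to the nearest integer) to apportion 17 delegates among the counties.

Standard divisor 949/17 ≈ 55.824; standard quotas: North 6.126, South 6.825, East 4.048.
Rounding to the nearest integer gives North 6, South 7, East 4 — total 17, matching the house size, so no adjustment is needed.

North=6; South=7; East=4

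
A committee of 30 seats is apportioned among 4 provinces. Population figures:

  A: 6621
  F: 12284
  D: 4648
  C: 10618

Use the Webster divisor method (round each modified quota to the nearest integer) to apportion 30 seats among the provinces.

A=6; F=11; D=4; C=9

Standard divisor 34171/30 ≈ 1139.033; standard quotas: A 5.813, F 10.785, D 4.081, C 9.322.
Rounding to the nearest integer gives A 6, F 11, D 4, C 9 — total 30, matching the house size, so no adjustment is needed.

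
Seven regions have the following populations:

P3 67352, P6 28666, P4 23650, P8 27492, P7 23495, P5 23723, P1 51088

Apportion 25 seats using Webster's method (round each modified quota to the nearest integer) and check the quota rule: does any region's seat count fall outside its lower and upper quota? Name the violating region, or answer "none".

Standard quotas: P3 6.860, P6 2.920, P4 2.409, P8 2.800, P7 2.393, P5 2.416, P1 5.203.
Webster allocation: P3 7, P6 3, P4 2, P8 3, P7 2, P5 3, P1 5.
Every allocation lies between the lower and upper quota.

none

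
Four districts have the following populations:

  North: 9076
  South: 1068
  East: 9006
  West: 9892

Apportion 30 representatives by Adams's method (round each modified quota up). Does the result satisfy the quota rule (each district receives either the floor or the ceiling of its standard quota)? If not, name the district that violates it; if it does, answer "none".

Standard quotas: North 9.375, South 1.103, East 9.303, West 10.218.
Adams allocation: North 9, South 2, East 9, West 10.
Every allocation lies between the lower and upper quota.

none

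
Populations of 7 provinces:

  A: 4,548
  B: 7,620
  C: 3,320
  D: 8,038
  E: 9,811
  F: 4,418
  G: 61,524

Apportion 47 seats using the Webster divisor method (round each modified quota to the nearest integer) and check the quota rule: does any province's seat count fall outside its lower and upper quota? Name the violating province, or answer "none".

Standard quotas: A 2.153, B 3.607, C 1.572, D 3.805, E 4.645, F 2.092, G 29.126.
Webster allocation: A 2, B 4, C 2, D 4, E 5, F 2, G 28.
G has quota 29.126 (lower 29, upper 30) but receives 28 — outside the quota interval.

G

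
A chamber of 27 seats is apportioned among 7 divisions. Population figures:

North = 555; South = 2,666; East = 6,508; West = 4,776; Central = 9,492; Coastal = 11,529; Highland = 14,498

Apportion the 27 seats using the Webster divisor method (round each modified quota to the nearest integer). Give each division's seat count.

Standard divisor 50024/27 ≈ 1852.741; standard quotas: North 0.300, South 1.439, East 3.513, West 2.578, Central 5.123, Coastal 6.223, Highland 7.825.
Rounding to the nearest integer gives North 0, South 1, East 4, West 3, Central 5, Coastal 6, Highland 8 — total 27, matching the house size, so no adjustment is needed.

North=0, South=1, East=4, West=3, Central=5, Coastal=6, Highland=8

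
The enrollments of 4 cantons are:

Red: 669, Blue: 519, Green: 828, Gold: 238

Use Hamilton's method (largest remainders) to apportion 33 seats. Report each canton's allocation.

Total 2254; standard divisor 2254/33 ≈ 68.303.
Standard quotas: Red 9.795, Blue 7.598, Green 12.122, Gold 3.484.
Lower quotas: Red 9, Blue 7, Green 12, Gold 3 (sum 31, leaving 2 seats).
Remainders in descending order: Red 0.795, Blue 0.598, Gold 0.484, Green 0.122.
Largest remainders: Red, Blue receive the extra seats.

Red 10, Blue 8, Green 12, Gold 3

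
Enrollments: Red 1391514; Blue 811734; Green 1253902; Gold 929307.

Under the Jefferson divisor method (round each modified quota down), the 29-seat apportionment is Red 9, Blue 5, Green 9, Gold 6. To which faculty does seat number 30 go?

Red

Priority for the next seat is population ÷ (current seats + 1).
Priorities: Red 139151.400, Blue 135289.000, Green 125390.200, Gold 132758.143.
Highest priority: Red.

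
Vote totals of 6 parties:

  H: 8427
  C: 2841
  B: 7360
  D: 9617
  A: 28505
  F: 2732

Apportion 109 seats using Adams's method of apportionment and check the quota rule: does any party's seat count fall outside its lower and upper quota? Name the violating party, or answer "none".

A

Standard quotas: H 15.442, C 5.206, B 13.487, D 17.623, A 52.235, F 5.006.
Adams allocation: H 15, C 6, B 14, D 18, A 51, F 5.
A has quota 52.235 (lower 52, upper 53) but receives 51 — outside the quota interval.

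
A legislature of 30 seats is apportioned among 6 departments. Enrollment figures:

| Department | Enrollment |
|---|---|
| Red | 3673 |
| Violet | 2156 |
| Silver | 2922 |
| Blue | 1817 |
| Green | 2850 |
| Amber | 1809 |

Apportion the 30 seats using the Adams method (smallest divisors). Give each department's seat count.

Standard divisor 15227/30 ≈ 507.567; standard quotas: Red 7.236, Violet 4.248, Silver 5.757, Blue 3.580, Green 5.615, Amber 3.564.
Rounding up gives 8, 5, 6, 4, 6, 4 = 33 seats, so the divisor must be adjusted.
With modified divisor 580: modified quotas Red 6.333, Violet 3.717, Silver 5.038, Blue 3.133, Green 4.914, Amber 3.119.
Rounding up: Red 7, Violet 4, Silver 6, Blue 4, Green 5, Amber 4 (total 30).

Red=7; Violet=4; Silver=6; Blue=4; Green=5; Amber=4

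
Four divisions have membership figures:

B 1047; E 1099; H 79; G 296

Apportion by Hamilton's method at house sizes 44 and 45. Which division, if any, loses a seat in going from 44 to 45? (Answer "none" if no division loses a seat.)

At 44 seats: B 18, E 19, H 2, G 5.
At 45 seats: B 19, E 20, H 1, G 5.
H drops from 2 to 1.

H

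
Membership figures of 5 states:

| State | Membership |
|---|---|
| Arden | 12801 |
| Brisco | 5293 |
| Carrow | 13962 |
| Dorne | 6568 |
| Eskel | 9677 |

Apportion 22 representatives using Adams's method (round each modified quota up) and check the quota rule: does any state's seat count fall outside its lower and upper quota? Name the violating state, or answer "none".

none

Standard quotas: Arden 5.831, Brisco 2.411, Carrow 6.359, Dorne 2.992, Eskel 4.408.
Adams allocation: Arden 6, Brisco 3, Carrow 6, Dorne 3, Eskel 4.
Every allocation lies between the lower and upper quota.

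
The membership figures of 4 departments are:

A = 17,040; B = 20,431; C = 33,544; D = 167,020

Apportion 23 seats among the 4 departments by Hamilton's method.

Total 238035; standard divisor 238035/23 ≈ 10349.348.
Standard quotas: A 1.6465, B 1.9741, C 3.2412, D 16.1382.
Lower quotas: A 1, B 1, C 3, D 16 (sum 21, leaving 2 seats).
Remainders in descending order: B 0.9741, A 0.6465, C 0.2412, D 0.1382.
Largest remainders: B, A receive the extra seats.

A: 2, B: 2, C: 3, D: 16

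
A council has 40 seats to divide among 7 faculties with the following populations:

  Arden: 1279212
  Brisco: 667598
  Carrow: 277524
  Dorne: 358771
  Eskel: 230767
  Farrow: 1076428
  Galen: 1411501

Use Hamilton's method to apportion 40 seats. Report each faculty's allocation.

Standard divisor: 5301801 ÷ 40 ≈ 132545.025.
Standard quotas: Arden 9.6512, Brisco 5.0368, Carrow 2.0938, Dorne 2.7068, Eskel 1.7410, Farrow 8.1212, Galen 10.6492.
Lower quotas: Arden 9, Brisco 5, Carrow 2, Dorne 2, Eskel 1, Farrow 8, Galen 10 (sum 37, leaving 3 seats).
Remainders in descending order: Eskel 0.7410, Dorne 0.7068, Arden 0.6512, Galen 0.6492, Farrow 0.1212, Carrow 0.0938, Brisco 0.0368.
Largest remainders: Eskel, Dorne, Arden receive the extra seats.

Arden=10, Brisco=5, Carrow=2, Dorne=3, Eskel=2, Farrow=8, Galen=10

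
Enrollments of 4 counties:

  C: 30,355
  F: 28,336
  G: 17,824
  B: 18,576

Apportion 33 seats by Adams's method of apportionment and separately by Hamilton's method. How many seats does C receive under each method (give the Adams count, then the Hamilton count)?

10 and 11

Adams: C 10, F 10, G 6, B 7.
Hamilton: C 11, F 10, G 6, B 6.
C gets 10 under Adams and 11 under Hamilton.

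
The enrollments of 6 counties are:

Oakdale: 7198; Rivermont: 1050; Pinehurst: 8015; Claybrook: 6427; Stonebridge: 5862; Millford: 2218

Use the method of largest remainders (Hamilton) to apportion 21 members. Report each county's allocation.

Oakdale: 5, Rivermont: 1, Pinehurst: 5, Claybrook: 4, Stonebridge: 4, Millford: 2

The standard divisor is 30770/21 ≈ 1465.238.
Standard quotas: Oakdale 4.9125, Rivermont 0.7166, Pinehurst 5.4701, Claybrook 4.3863, Stonebridge 4.0007, Millford 1.5137.
Lower quotas: Oakdale 4, Rivermont 0, Pinehurst 5, Claybrook 4, Stonebridge 4, Millford 1 (sum 18, leaving 3 seats).
Remainders in descending order: Oakdale 0.9125, Rivermont 0.7166, Millford 0.5137, Pinehurst 0.4701, Claybrook 0.3863, Stonebridge 0.0007.
Largest remainders: Oakdale, Rivermont, Millford receive the extra seats.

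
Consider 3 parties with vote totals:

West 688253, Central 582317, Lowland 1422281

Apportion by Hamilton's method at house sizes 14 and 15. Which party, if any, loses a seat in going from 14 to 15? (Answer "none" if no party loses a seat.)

none

At 14 seats: West 4, Central 3, Lowland 7.
At 15 seats: West 4, Central 3, Lowland 8.
No party's allocation decreased.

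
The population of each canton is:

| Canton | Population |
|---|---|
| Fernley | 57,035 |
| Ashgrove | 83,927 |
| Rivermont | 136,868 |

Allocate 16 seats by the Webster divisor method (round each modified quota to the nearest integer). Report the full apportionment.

Standard divisor 277830/16 ≈ 17364.375; standard quotas: Fernley 3.285, Ashgrove 4.833, Rivermont 7.882.
Rounding to the nearest integer gives Fernley 3, Ashgrove 5, Rivermont 8 — total 16, matching the house size, so no adjustment is needed.

Fernley: 3, Ashgrove: 5, Rivermont: 8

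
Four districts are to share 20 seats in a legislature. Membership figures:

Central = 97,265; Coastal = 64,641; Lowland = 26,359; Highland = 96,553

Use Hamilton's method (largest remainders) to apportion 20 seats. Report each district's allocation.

The standard divisor is 284818/20 ≈ 14240.9.
Standard quotas: Central 6.8300, Coastal 4.5391, Lowland 1.8509, Highland 6.7800.
Lower quotas: Central 6, Coastal 4, Lowland 1, Highland 6 (sum 17, leaving 3 seats).
Remainders in descending order: Lowland 0.8509, Central 0.8300, Highland 0.7800, Coastal 0.5391.
Largest remainders: Lowland, Central, Highland receive the extra seats.

Central 7; Coastal 4; Lowland 2; Highland 7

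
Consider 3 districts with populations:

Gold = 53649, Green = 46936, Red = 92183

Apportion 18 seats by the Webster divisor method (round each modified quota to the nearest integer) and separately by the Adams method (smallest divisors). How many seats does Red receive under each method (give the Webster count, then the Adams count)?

Webster: Gold 5, Green 4, Red 9.
Adams: Gold 5, Green 5, Red 8.
Red gets 9 under Webster and 8 under Adams.

9 and 8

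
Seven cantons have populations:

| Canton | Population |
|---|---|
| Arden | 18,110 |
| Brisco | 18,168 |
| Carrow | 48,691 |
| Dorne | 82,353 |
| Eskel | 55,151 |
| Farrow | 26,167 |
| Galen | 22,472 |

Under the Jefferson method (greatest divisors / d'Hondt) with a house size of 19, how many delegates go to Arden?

1

Standard divisor 271112/19 ≈ 14269.053; standard quotas: Arden 1.269, Brisco 1.273, Carrow 3.412, Dorne 5.771, Eskel 3.865, Farrow 1.834, Galen 1.575.
Rounding down gives 1, 1, 3, 5, 3, 1, 1 = 15 seats, so the divisor must be adjusted.
With modified divisor 12000: modified quotas Arden 1.509, Brisco 1.514, Carrow 4.058, Dorne 6.863, Eskel 4.596, Farrow 2.181, Galen 1.873.
Rounding down: Arden 1, Brisco 1, Carrow 4, Dorne 6, Eskel 4, Farrow 2, Galen 1 (total 19).
Arden receives 1.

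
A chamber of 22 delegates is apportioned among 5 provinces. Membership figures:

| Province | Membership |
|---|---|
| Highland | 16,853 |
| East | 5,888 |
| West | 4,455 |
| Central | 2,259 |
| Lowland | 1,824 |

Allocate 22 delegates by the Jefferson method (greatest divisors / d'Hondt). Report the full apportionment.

Highland: 13, East: 4, West: 3, Central: 1, Lowland: 1

Standard divisor 31279/22 ≈ 1421.773; standard quotas: Highland 11.854, East 4.141, West 3.133, Central 1.589, Lowland 1.283.
Rounding down gives 11, 4, 3, 1, 1 = 20 seats, so the divisor must be adjusted.
With modified divisor 1250: modified quotas Highland 13.482, East 4.710, West 3.564, Central 1.807, Lowland 1.459.
Rounding down: Highland 13, East 4, West 3, Central 1, Lowland 1 (total 22).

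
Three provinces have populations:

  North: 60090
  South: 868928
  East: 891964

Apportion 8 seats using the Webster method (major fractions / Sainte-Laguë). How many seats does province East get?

Standard divisor 1820982/8 ≈ 227622.75; standard quotas: North 0.264, South 3.817, East 3.919.
Rounding to the nearest integer gives North 0, South 4, East 4 — total 8, matching the house size, so no adjustment is needed.
East receives 4.

4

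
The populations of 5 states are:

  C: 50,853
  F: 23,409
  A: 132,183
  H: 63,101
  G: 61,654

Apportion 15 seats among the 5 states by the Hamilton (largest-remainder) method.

Total 331200; standard divisor 331200/15 = 22080.
Standard quotas: C 2.3031, F 1.0602, A 5.9865, H 2.8578, G 2.7923.
Lower quotas: C 2, F 1, A 5, H 2, G 2 (sum 12, leaving 3 seats).
Remainders in descending order: A 0.9865, H 0.8578, G 0.7923, C 0.3031, F 0.0602.
The surplus seats go to A, H, G.

C=2, F=1, A=6, H=3, G=3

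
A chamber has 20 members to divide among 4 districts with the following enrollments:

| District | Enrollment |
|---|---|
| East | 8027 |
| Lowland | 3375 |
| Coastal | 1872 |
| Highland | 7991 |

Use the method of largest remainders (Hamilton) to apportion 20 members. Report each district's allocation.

East=8, Lowland=3, Coastal=2, Highland=7

The standard divisor is 21265/20 ≈ 1063.25.
Standard quotas: East 7.5495, Lowland 3.1742, Coastal 1.7606, Highland 7.5156.
Lower quotas: East 7, Lowland 3, Coastal 1, Highland 7 (sum 18, leaving 2 seats).
Remainders in descending order: Coastal 0.7606, East 0.5495, Highland 0.5156, Lowland 0.1742.
The surplus seats go to Coastal, East.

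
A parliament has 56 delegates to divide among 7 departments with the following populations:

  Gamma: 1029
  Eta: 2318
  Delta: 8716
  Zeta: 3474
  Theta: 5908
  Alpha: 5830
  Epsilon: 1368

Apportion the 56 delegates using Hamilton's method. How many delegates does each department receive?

Gamma 2, Eta 4, Delta 17, Zeta 7, Theta 12, Alpha 11, Epsilon 3

Standard divisor: 28643 ÷ 56 ≈ 511.482.
Standard quotas: Gamma 2.0118, Eta 4.5319, Delta 17.0407, Zeta 6.7920, Theta 11.5507, Alpha 11.3982, Epsilon 2.6746.
Lower quotas: Gamma 2, Eta 4, Delta 17, Zeta 6, Theta 11, Alpha 11, Epsilon 2 (sum 53, leaving 3 seats).
Remainders in descending order: Zeta 0.7920, Epsilon 0.6746, Theta 0.5507, Eta 0.5319, Alpha 0.3982, Delta 0.0407, Gamma 0.0118.
Largest remainders: Zeta, Epsilon, Theta receive the extra seats.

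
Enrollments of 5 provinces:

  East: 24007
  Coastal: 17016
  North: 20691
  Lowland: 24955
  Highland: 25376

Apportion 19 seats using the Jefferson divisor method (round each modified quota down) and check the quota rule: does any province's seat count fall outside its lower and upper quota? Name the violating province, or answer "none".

Standard quotas: East 4.071, Coastal 2.885, North 3.509, Lowland 4.232, Highland 4.303.
Jefferson allocation: East 4, Coastal 3, North 4, Lowland 4, Highland 4.
Every allocation lies between the lower and upper quota.

none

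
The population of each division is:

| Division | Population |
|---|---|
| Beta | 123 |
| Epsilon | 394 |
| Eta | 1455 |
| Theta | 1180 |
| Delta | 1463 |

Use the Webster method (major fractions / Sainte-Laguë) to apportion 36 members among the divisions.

Beta=1, Epsilon=3, Eta=11, Theta=9, Delta=12

Standard divisor 4615/36 ≈ 128.194; standard quotas: Beta 0.959, Epsilon 3.073, Eta 11.350, Theta 9.205, Delta 11.412.
Rounding to the nearest integer gives 1, 3, 11, 9, 11 = 35 seats, so the divisor must be adjusted.
With modified divisor 126.9: modified quotas Beta 0.969, Epsilon 3.105, Eta 11.466, Theta 9.299, Delta 11.529.
Rounding to the nearest integer: Beta 1, Epsilon 3, Eta 11, Theta 9, Delta 12 (total 36).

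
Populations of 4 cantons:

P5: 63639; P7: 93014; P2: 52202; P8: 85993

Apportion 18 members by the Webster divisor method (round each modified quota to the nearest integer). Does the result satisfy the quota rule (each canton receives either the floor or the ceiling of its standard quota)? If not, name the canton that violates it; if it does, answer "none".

Standard quotas: P5 3.885, P7 5.678, P2 3.187, P8 5.250.
Webster allocation: P5 4, P7 6, P2 3, P8 5.
Every allocation lies between the lower and upper quota.

none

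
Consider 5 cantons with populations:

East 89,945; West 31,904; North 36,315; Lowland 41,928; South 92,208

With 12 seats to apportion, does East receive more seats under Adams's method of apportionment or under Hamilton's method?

Hamilton

Adams: East 3, West 2, North 2, Lowland 2, South 3.
Hamilton: East 4, West 1, North 1, Lowland 2, South 4.
East gets 3 under Adams and 4 under Hamilton.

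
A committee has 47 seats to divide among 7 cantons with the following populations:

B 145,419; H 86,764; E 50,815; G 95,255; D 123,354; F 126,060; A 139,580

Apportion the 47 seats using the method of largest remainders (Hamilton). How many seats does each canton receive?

Total 767247; standard divisor 767247/47 ≈ 16324.404.
Standard quotas: B 8.9081, H 5.3150, E 3.1128, G 5.8351, D 7.5564, F 7.7222, A 8.5504.
Lower quotas: B 8, H 5, E 3, G 5, D 7, F 7, A 8 (sum 43, leaving 4 seats).
Remainders in descending order: B 0.9081, G 0.8351, F 0.7222, D 0.5564, A 0.5504, H 0.3150, E 0.1128.
The surplus seats go to B, G, F, D.

B 9, H 5, E 3, G 6, D 8, F 8, A 8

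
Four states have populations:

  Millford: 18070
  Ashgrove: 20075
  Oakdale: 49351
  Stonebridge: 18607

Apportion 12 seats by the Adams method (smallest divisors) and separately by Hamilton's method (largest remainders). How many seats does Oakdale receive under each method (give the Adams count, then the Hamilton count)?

Adams: Millford 2, Ashgrove 3, Oakdale 5, Stonebridge 2.
Hamilton: Millford 2, Ashgrove 2, Oakdale 6, Stonebridge 2.
Oakdale gets 5 under Adams and 6 under Hamilton.

5 and 6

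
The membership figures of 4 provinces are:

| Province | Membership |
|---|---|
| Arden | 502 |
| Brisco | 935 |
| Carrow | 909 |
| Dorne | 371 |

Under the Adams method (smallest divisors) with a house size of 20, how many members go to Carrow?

6

Standard divisor 2717/20 ≈ 135.85; standard quotas: Arden 3.695, Brisco 6.883, Carrow 6.691, Dorne 2.731.
Rounding up gives 4, 7, 7, 3 = 21 seats, so the divisor must be adjusted.
With modified divisor 154: modified quotas Arden 3.260, Brisco 6.071, Carrow 5.903, Dorne 2.409.
Rounding up: Arden 4, Brisco 7, Carrow 6, Dorne 3 (total 20).
Carrow receives 6.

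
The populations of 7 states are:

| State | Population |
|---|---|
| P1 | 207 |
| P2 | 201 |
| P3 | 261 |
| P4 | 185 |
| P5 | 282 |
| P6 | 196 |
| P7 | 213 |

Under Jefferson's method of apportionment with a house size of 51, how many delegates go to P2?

Standard divisor 1545/51 ≈ 30.294; standard quotas: P1 6.833, P2 6.635, P3 8.616, P4 6.107, P5 9.309, P6 6.470, P7 7.031.
Rounding down gives 6, 6, 8, 6, 9, 6, 7 = 48 seats, so the divisor must be adjusted.
With modified divisor 28.5: modified quotas P1 7.263, P2 7.053, P3 9.158, P4 6.491, P5 9.895, P6 6.877, P7 7.474.
Rounding down: P1 7, P2 7, P3 9, P4 6, P5 9, P6 6, P7 7 (total 51).
P2 receives 7.

7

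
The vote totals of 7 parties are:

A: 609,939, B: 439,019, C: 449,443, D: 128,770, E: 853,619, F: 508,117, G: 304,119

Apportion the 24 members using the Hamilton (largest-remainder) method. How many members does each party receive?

Total 3293026; standard divisor 3293026/24 ≈ 137209.417.
Standard quotas: A 4.4453, B 3.1996, C 3.2756, D 0.9385, E 6.2213, F 3.7032, G 2.2165.
Lower quotas: A 4, B 3, C 3, D 0, E 6, F 3, G 2 (sum 21, leaving 3 seats).
Remainders in descending order: D 0.9385, F 0.7032, A 0.4453, C 0.2756, E 0.2213, G 0.2165, B 0.1996.
The surplus seats go to D, F, A.

A=5; B=3; C=3; D=1; E=6; F=4; G=2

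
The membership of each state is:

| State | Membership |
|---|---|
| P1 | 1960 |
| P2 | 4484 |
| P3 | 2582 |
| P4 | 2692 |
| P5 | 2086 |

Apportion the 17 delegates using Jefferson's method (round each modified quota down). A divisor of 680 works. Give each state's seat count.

With modified divisor 680: modified quotas P1 2.882, P2 6.594, P3 3.797, P4 3.959, P5 3.068.
Rounding down: P1 2, P2 6, P3 3, P4 3, P5 3 (total 17).

P1=2, P2=6, P3=3, P4=3, P5=3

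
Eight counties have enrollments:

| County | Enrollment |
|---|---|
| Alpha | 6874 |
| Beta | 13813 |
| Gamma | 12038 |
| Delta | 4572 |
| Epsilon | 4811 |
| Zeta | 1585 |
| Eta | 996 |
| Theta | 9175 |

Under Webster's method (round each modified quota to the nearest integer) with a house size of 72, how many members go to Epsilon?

7

Standard divisor 53864/72 ≈ 748.111; standard quotas: Alpha 9.188, Beta 18.464, Gamma 16.091, Delta 6.111, Epsilon 6.431, Zeta 2.119, Eta 1.331, Theta 12.264.
Rounding to the nearest integer gives 9, 18, 16, 6, 6, 2, 1, 12 = 70 seats, so the divisor must be adjusted.
With modified divisor 737: modified quotas Alpha 9.327, Beta 18.742, Gamma 16.334, Delta 6.204, Epsilon 6.528, Zeta 2.151, Eta 1.351, Theta 12.449.
Rounding to the nearest integer: Alpha 9, Beta 19, Gamma 16, Delta 6, Epsilon 7, Zeta 2, Eta 1, Theta 12 (total 72).
Epsilon receives 7.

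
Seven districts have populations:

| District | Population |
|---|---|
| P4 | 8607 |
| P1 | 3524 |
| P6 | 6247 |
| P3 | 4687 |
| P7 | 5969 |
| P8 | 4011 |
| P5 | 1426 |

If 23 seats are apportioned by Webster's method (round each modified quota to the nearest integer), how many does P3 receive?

Standard divisor 34471/23 ≈ 1498.739; standard quotas: P4 5.743, P1 2.351, P6 4.168, P3 3.127, P7 3.983, P8 2.676, P5 0.951.
Rounding to the nearest integer gives P4 6, P1 2, P6 4, P3 3, P7 4, P8 3, P5 1 — total 23, matching the house size, so no adjustment is needed.
P3 receives 3.

3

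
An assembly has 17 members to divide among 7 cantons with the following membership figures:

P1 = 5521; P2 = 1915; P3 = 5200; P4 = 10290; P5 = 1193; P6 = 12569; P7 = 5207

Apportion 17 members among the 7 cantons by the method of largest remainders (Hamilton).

Standard divisor: 41895 ÷ 17 ≈ 2464.412.
Standard quotas: P1 2.2403, P2 0.7771, P3 2.1100, P4 4.1754, P5 0.4841, P6 5.1002, P7 2.1129.
Lower quotas: P1 2, P2 0, P3 2, P4 4, P5 0, P6 5, P7 2 (sum 15, leaving 2 seats).
Remainders in descending order: P2 0.7771, P5 0.4841, P1 0.2403, P4 0.1754, P7 0.1129, P3 0.1100, P6 0.1002.
The surplus seats go to P2, P5.

P1 2, P2 1, P3 2, P4 4, P5 1, P6 5, P7 2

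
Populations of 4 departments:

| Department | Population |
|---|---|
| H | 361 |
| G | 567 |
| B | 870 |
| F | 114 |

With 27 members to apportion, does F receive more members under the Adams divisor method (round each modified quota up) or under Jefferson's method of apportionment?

Adams: H 5, G 8, B 12, F 2.
Jefferson: H 5, G 8, B 13, F 1.
F gets 2 under Adams and 1 under Jefferson.

Adams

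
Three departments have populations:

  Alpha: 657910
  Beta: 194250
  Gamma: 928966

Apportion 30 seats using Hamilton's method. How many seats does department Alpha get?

11

The standard divisor is 1781126/30 ≈ 59370.867.
Standard quotas: Alpha 11.0814, Beta 3.2718, Gamma 15.6468.
Lower quotas: Alpha 11, Beta 3, Gamma 15 (sum 29, leaving 1 seat).
Remainders in descending order: Gamma 0.6468, Beta 0.2718, Alpha 0.0814.
Largest remainder: Gamma receives the extra seat.
Alpha receives 11.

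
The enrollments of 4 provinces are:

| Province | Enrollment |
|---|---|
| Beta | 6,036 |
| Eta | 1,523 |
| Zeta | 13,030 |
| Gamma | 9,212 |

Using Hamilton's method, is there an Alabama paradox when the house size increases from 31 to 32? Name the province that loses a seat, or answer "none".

At 31 seats: Beta 6, Eta 2, Zeta 13, Gamma 10.
At 32 seats: Beta 6, Eta 2, Zeta 14, Gamma 10.
No province's allocation decreased.

none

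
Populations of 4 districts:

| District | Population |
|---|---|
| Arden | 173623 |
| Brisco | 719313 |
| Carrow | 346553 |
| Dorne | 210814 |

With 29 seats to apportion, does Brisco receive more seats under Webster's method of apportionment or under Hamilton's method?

Webster: Arden 3, Brisco 15, Carrow 7, Dorne 4.
Hamilton: Arden 4, Brisco 14, Carrow 7, Dorne 4.
Brisco gets 15 under Webster and 14 under Hamilton.

Webster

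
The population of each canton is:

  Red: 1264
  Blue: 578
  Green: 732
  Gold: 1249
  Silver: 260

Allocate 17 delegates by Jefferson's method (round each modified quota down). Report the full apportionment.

Standard divisor 4083/17 ≈ 240.176; standard quotas: Red 5.263, Blue 2.407, Green 3.048, Gold 5.200, Silver 1.083.
Rounding down gives 5, 2, 3, 5, 1 = 16 seats, so the divisor must be adjusted.
With modified divisor 209: modified quotas Red 6.048, Blue 2.766, Green 3.502, Gold 5.976, Silver 1.244.
Rounding down: Red 6, Blue 2, Green 3, Gold 5, Silver 1 (total 17).

Red: 6, Blue: 2, Green: 3, Gold: 5, Silver: 1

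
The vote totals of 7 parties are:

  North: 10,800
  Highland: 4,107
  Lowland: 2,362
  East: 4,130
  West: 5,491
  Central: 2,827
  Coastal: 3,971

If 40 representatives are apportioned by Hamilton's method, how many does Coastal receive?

5

Standard divisor: 33688 ÷ 40 ≈ 842.2.
Standard quotas: North 12.8236, Highland 4.8765, Lowland 2.8046, East 4.9038, West 6.5198, Central 3.3567, Coastal 4.7150.
Lower quotas: North 12, Highland 4, Lowland 2, East 4, West 6, Central 3, Coastal 4 (sum 35, leaving 5 seats).
Remainders in descending order: East 0.9038, Highland 0.8765, North 0.8236, Lowland 0.8046, Coastal 0.7150, West 0.5198, Central 0.3567.
The surplus seats go to East, Highland, North, Lowland, Coastal.
Coastal receives 5.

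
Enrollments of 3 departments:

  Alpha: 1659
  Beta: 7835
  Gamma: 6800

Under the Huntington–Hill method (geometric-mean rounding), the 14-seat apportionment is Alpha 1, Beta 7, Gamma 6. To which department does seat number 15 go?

Priority for the next seat is population ÷ (√(s·(s+1))).
Priorities: Alpha 1173.090, Beta 1046.996, Gamma 1049.263.
Highest priority: Alpha.

Alpha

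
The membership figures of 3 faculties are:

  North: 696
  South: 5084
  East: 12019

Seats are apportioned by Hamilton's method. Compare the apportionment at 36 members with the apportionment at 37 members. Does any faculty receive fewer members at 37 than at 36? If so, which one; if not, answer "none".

North

At 36 seats: North 2, South 10, East 24.
At 37 seats: North 1, South 11, East 25.
North drops from 2 to 1.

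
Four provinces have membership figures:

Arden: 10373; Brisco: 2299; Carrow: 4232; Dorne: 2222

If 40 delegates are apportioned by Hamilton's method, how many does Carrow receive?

9

The standard divisor is 19126/40 ≈ 478.15.
Standard quotas: Arden 21.6940, Brisco 4.8081, Carrow 8.8508, Dorne 4.6471.
Lower quotas: Arden 21, Brisco 4, Carrow 8, Dorne 4 (sum 37, leaving 3 seats).
Remainders in descending order: Carrow 0.8508, Brisco 0.8081, Arden 0.6940, Dorne 0.6471.
The surplus seats go to Carrow, Brisco, Arden.
Carrow receives 9.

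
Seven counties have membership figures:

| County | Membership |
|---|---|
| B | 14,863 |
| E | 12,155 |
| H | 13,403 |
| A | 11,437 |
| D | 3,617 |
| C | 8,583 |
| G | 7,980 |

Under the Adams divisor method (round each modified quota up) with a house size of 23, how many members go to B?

Standard divisor 72038/23 ≈ 3132.087; standard quotas: B 4.745, E 3.881, H 4.279, A 3.652, D 1.155, C 2.740, G 2.548.
Rounding up gives 5, 4, 5, 4, 2, 3, 3 = 26 seats, so the divisor must be adjusted.
With modified divisor 3760: modified quotas B 3.953, E 3.233, H 3.565, A 3.042, D 0.962, C 2.283, G 2.122.
Rounding up: B 4, E 4, H 4, A 4, D 1, C 3, G 3 (total 23).
B receives 4.

4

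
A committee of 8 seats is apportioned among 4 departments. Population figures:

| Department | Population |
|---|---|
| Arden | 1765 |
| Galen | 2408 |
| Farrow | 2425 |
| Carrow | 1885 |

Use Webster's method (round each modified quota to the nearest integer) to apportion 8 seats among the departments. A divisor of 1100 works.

With modified divisor 1100: modified quotas Arden 1.605, Galen 2.189, Farrow 2.205, Carrow 1.714.
Rounding to the nearest integer: Arden 2, Galen 2, Farrow 2, Carrow 2 (total 8).

Arden 2, Galen 2, Farrow 2, Carrow 2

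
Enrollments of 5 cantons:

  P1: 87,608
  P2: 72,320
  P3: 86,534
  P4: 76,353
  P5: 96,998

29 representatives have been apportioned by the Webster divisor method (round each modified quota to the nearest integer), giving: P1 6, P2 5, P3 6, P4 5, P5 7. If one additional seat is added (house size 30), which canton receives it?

Priority for the next seat is population ÷ (current seats + 0.5).
Priorities: P1 13478.154, P2 13149.091, P3 13312.923, P4 13882.364, P5 12933.067.
Highest priority: P4.

P4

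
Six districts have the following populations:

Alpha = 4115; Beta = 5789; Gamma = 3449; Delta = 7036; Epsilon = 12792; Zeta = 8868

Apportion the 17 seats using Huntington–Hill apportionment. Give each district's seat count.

Alpha 2; Beta 2; Gamma 1; Delta 3; Epsilon 5; Zeta 4

With divisor 2499: modified quotas Alpha 1.647, Beta 2.317, Gamma 1.380, Delta 2.816, Epsilon 5.119, Zeta 3.549.
Geometric-mean thresholds: Alpha √(1·2)=1.414, Beta √(2·3)=2.449, Gamma √(1·2)=1.414, Delta √(2·3)=2.449, Epsilon √(5·6)=5.477, Zeta √(3·4)=3.464.
Each quota rounded against its threshold gives Alpha 2, Beta 2, Gamma 1, Delta 3, Epsilon 5, Zeta 4 (total 17).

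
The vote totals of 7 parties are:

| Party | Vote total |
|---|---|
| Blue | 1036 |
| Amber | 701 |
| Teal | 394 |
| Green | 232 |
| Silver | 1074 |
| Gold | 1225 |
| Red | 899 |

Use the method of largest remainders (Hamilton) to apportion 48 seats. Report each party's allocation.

Blue: 9; Amber: 6; Teal: 3; Green: 2; Silver: 9; Gold: 11; Red: 8

Standard divisor: 5561 ÷ 48 ≈ 115.854.
Standard quotas: Blue 8.942, Amber 6.051, Teal 3.401, Green 2.003, Silver 9.270, Gold 10.574, Red 7.760.
Lower quotas: Blue 8, Amber 6, Teal 3, Green 2, Silver 9, Gold 10, Red 7 (sum 45, leaving 3 seats).
Remainders in descending order: Blue 0.942, Red 0.760, Gold 0.574, Teal 0.401, Silver 0.270, Amber 0.051, Green 0.003.
The surplus seats go to Blue, Red, Gold.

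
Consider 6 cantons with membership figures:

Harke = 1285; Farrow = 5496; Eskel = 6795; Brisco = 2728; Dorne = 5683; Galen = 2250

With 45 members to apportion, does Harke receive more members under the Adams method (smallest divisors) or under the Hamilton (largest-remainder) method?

Adams

Adams: Harke 3, Farrow 10, Eskel 12, Brisco 5, Dorne 11, Galen 4.
Hamilton: Harke 2, Farrow 10, Eskel 13, Brisco 5, Dorne 11, Galen 4.
Harke gets 3 under Adams and 2 under Hamilton.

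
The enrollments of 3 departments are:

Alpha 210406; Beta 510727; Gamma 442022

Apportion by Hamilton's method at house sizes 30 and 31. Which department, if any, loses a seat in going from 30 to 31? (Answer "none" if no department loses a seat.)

At 30 seats: Alpha 6, Beta 13, Gamma 11.
At 31 seats: Alpha 5, Beta 14, Gamma 12.
Alpha drops from 6 to 5.

Alpha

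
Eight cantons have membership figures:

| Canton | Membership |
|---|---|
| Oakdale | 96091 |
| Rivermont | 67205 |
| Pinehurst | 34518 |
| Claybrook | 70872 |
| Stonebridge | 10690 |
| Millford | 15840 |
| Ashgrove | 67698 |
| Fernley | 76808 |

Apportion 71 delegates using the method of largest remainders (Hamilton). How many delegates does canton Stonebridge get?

The standard divisor is 439722/71 ≈ 6193.268.
Standard quotas: Oakdale 15.5154, Rivermont 10.8513, Pinehurst 5.5735, Claybrook 11.4434, Stonebridge 1.7261, Millford 2.5576, Ashgrove 10.9309, Fernley 12.4019.
Lower quotas: Oakdale 15, Rivermont 10, Pinehurst 5, Claybrook 11, Stonebridge 1, Millford 2, Ashgrove 10, Fernley 12 (sum 66, leaving 5 seats).
Remainders in descending order: Ashgrove 0.9309, Rivermont 0.8513, Stonebridge 0.7261, Pinehurst 0.5735, Millford 0.5576, Oakdale 0.5154, Claybrook 0.4434, Fernley 0.4019.
Largest remainders: Ashgrove, Rivermont, Stonebridge, Pinehurst, Millford receive the extra seats.
Stonebridge receives 2.

2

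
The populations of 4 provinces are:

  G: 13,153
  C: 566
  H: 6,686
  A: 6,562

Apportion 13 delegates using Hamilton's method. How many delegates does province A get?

3

Standard divisor: 26967 ÷ 13 ≈ 2074.385.
Standard quotas: G 6.3407, C 0.2729, H 3.2231, A 3.1633.
Lower quotas: G 6, C 0, H 3, A 3 (sum 12, leaving 1 seat).
Remainders in descending order: G 0.3407, C 0.2729, H 0.2231, A 0.1633.
Largest remainder: G receives the extra seat.
A receives 3.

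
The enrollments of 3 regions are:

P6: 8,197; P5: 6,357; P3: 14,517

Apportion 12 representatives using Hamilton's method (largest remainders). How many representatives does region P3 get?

Standard divisor: 29071 ÷ 12 ≈ 2422.583.
Standard quotas: P6 3.3836, P5 2.6241, P3 5.9924.
Lower quotas: P6 3, P5 2, P3 5 (sum 10, leaving 2 seats).
Remainders in descending order: P3 0.9924, P5 0.6241, P6 0.3836.
Largest remainders: P3, P5 receive the extra seats.
P3 receives 6.

6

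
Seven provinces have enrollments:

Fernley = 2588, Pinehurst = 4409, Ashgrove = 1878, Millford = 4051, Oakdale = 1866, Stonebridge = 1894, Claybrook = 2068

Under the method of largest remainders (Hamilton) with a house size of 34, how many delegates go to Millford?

Total 18754; standard divisor 18754/34 ≈ 551.588.
Standard quotas: Fernley 4.692, Pinehurst 7.993, Ashgrove 3.405, Millford 7.344, Oakdale 3.383, Stonebridge 3.434, Claybrook 3.749.
Lower quotas: Fernley 4, Pinehurst 7, Ashgrove 3, Millford 7, Oakdale 3, Stonebridge 3, Claybrook 3 (sum 30, leaving 4 seats).
Remainders in descending order: Pinehurst 0.993, Claybrook 0.749, Fernley 0.692, Stonebridge 0.434, Ashgrove 0.405, Oakdale 0.383, Millford 0.344.
The surplus seats go to Pinehurst, Claybrook, Fernley, Stonebridge.
Millford receives 7.

7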